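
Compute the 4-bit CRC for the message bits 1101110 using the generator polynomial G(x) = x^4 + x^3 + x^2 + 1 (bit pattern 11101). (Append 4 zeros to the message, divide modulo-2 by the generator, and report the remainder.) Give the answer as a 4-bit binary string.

Append 4 zeros: 11011100000. Divide by 11101 (XOR where the leading bit is 1):
  pos 0: 11011 XOR 11101 = 00110
  pos 2: 11010 XOR 11101 = 00111
  pos 4: 11100 XOR 11101 = 00001
Remainder (last 4 bits) = 0100. This is the CRC / FCS.

0100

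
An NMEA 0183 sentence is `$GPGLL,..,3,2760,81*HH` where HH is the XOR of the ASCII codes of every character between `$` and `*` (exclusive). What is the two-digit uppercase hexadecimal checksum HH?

XOR the ASCII codes of the payload characters:
  'G' = 0x47 → acc = 0x47
  'P' = 0x50 → acc = 0x17
  'G' = 0x47 → acc = 0x50
  'L' = 0x4C → acc = 0x1C
  'L' = 0x4C → acc = 0x50
  ',' = 0x2C → acc = 0x7C
  '.' = 0x2E → acc = 0x52
  '.' = 0x2E → acc = 0x7C
  ',' = 0x2C → acc = 0x50
  '3' = 0x33 → acc = 0x63
  ',' = 0x2C → acc = 0x4F
  '2' = 0x32 → acc = 0x7D
  '7' = 0x37 → acc = 0x4A
  '6' = 0x36 → acc = 0x7C
  '0' = 0x30 → acc = 0x4C
  ',' = 0x2C → acc = 0x60
  '8' = 0x38 → acc = 0x58
  '1' = 0x31 → acc = 0x69
Checksum = 0x69.

69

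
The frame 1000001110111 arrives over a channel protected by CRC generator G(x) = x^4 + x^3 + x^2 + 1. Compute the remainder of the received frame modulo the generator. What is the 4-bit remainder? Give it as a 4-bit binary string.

Modulo-2 division of 1000001110111 by 11101:
  pos 0: 10000 XOR 11101 = 01101
  pos 1: 11010 XOR 11101 = 00111
  pos 3: 11111 XOR 11101 = 00010
  pos 6: 10101 XOR 11101 = 01000
  pos 7: 10001 XOR 11101 = 01100
  pos 8: 11001 XOR 11101 = 00100
Remainder = 0100 (nonzero — an error is detected).

0100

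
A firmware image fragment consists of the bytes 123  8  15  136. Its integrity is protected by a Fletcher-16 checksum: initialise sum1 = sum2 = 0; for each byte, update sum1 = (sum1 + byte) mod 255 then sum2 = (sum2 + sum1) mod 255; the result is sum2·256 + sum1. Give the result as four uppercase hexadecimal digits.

AC1B

Running sums (mod 255):
  after byte 0 (123): sum1=123, sum2=123
  after byte 1 (8): sum1=131, sum2=254
  after byte 2 (15): sum1=146, sum2=145
  after byte 3 (136): sum1=27, sum2=172
Checksum = sum2·256 + sum1 = 172·256 + 27 = 44059 = 0xAC1B.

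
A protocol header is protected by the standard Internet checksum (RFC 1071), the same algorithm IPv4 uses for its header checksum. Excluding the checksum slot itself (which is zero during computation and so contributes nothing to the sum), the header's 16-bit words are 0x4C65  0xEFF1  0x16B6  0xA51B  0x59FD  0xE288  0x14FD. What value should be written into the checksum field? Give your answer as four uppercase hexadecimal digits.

B653

One's-complement addition (fold any carry out of bit 15 back into bit 0):
  0x4C65 + 0xEFF1 = 0x13C56 → wrap carry → 0x3C57
  0x3C57 + 0x16B6 = 0x0530D
  0x530D + 0xA51B = 0x0F828
  0xF828 + 0x59FD = 0x15225 → wrap carry → 0x5226
  0x5226 + 0xE288 = 0x134AE → wrap carry → 0x34AF
  0x34AF + 0x14FD = 0x049AC
One's-complement sum = 0x49AC.
Checksum = ~0x49AC & 0xFFFF = 0xB653.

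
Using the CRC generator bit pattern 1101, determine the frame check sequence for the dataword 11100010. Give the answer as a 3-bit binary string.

Append 3 zeros: 11100010000. Divide by 1101 (XOR where the leading bit is 1):
  pos 0: 1110 XOR 1101 = 0011
  pos 2: 1100 XOR 1101 = 0001
  pos 5: 1100 XOR 1101 = 0001
Remainder (last 3 bits) = 100. This is the CRC / FCS.

100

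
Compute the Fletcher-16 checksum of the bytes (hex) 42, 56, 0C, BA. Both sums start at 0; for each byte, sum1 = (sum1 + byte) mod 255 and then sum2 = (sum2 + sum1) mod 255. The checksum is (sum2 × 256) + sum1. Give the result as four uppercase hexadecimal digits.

Running sums (mod 255):
  after byte 0 (42): sum1=66, sum2=66
  after byte 1 (56): sum1=152, sum2=218
  after byte 2 (0C): sum1=164, sum2=127
  after byte 3 (BA): sum1=95, sum2=222
Checksum = sum2·256 + sum1 = 222·256 + 95 = 56927 = 0xDE5F.

DE5F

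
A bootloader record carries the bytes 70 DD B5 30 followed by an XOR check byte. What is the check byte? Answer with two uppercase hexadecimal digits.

XOR the bytes together:
  start with 0x70
  0x70 ⊕ 0xDD = 0xAD
  0xAD ⊕ 0xB5 = 0x18
  0x18 ⊕ 0x30 = 0x28

28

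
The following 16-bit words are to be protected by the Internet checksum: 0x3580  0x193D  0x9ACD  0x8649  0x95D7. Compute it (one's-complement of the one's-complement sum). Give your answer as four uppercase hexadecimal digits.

FA53

One's-complement addition (fold any carry out of bit 15 back into bit 0):
  0x3580 + 0x193D = 0x04EBD
  0x4EBD + 0x9ACD = 0x0E98A
  0xE98A + 0x8649 = 0x16FD3 → wrap carry → 0x6FD4
  0x6FD4 + 0x95D7 = 0x105AB → wrap carry → 0x05AC
One's-complement sum = 0x05AC.
Checksum = ~0x05AC & 0xFFFF = 0xFA53.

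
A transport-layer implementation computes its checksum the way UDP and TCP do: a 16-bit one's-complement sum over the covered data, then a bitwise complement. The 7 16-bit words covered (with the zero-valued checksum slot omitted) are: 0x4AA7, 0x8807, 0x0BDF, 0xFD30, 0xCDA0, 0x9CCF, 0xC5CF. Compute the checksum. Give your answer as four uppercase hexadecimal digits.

One's-complement addition (fold any carry out of bit 15 back into bit 0):
  0x4AA7 + 0x8807 = 0x0D2AE
  0xD2AE + 0x0BDF = 0x0DE8D
  0xDE8D + 0xFD30 = 0x1DBBD → wrap carry → 0xDBBE
  0xDBBE + 0xCDA0 = 0x1A95E → wrap carry → 0xA95F
  0xA95F + 0x9CCF = 0x1462E → wrap carry → 0x462F
  0x462F + 0xC5CF = 0x10BFE → wrap carry → 0x0BFF
One's-complement sum = 0x0BFF.
Checksum = ~0x0BFF & 0xFFFF = 0xF400.

F400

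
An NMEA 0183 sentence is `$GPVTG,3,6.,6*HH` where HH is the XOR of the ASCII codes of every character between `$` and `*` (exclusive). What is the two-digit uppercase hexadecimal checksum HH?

XOR the ASCII codes of the payload characters:
  'G' = 0x47 → acc = 0x47
  'P' = 0x50 → acc = 0x17
  'V' = 0x56 → acc = 0x41
  'T' = 0x54 → acc = 0x15
  'G' = 0x47 → acc = 0x52
  ',' = 0x2C → acc = 0x7E
  '3' = 0x33 → acc = 0x4D
  ',' = 0x2C → acc = 0x61
  '6' = 0x36 → acc = 0x57
  '.' = 0x2E → acc = 0x79
  ',' = 0x2C → acc = 0x55
  '6' = 0x36 → acc = 0x63
Checksum = 0x63.

63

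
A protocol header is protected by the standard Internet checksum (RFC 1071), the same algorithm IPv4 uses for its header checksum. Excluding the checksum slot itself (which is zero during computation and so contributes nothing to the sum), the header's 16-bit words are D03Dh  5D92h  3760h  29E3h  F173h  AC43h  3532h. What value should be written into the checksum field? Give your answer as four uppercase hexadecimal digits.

One's-complement addition (fold any carry out of bit 15 back into bit 0):
  0xD03D + 0x5D92 = 0x12DCF → wrap carry → 0x2DD0
  0x2DD0 + 0x3760 = 0x06530
  0x6530 + 0x29E3 = 0x08F13
  0x8F13 + 0xF173 = 0x18086 → wrap carry → 0x8087
  0x8087 + 0xAC43 = 0x12CCA → wrap carry → 0x2CCB
  0x2CCB + 0x3532 = 0x061FD
One's-complement sum = 0x61FD.
Checksum = ~0x61FD & 0xFFFF = 0x9E02.

9E02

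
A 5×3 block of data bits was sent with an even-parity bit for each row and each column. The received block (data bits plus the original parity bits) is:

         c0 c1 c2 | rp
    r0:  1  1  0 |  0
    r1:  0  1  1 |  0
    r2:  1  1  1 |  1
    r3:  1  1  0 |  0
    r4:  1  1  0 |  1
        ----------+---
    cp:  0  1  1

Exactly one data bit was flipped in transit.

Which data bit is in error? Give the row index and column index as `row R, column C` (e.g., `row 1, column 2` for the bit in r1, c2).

row 4, column 2

Recompute each row's even parity and compare to rp:
  r0: data parity 0, sent rp 0 → ok
  r1: data parity 0, sent rp 0 → ok
  r2: data parity 1, sent rp 1 → ok
  r3: data parity 0, sent rp 0 → ok
  r4: data parity 0, sent rp 1 → mismatch
Recompute each column's even parity and compare to cp:
  c0: data parity 0, sent cp 0 → ok
  c1: data parity 1, sent cp 1 → ok
  c2: data parity 0, sent cp 1 → mismatch
Exactly one row (r4) and one column (c2) fail → the flipped bit is at their intersection.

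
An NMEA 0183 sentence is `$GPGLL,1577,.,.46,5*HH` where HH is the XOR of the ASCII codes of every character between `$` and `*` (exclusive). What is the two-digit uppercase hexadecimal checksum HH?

XOR the ASCII codes of the payload characters:
  'G' = 0x47 → acc = 0x47
  'P' = 0x50 → acc = 0x17
  'G' = 0x47 → acc = 0x50
  'L' = 0x4C → acc = 0x1C
  'L' = 0x4C → acc = 0x50
  ',' = 0x2C → acc = 0x7C
  '1' = 0x31 → acc = 0x4D
  '5' = 0x35 → acc = 0x78
  '7' = 0x37 → acc = 0x4F
  '7' = 0x37 → acc = 0x78
  ',' = 0x2C → acc = 0x54
  '.' = 0x2E → acc = 0x7A
  ',' = 0x2C → acc = 0x56
  '.' = 0x2E → acc = 0x78
  '4' = 0x34 → acc = 0x4C
  '6' = 0x36 → acc = 0x7A
  ',' = 0x2C → acc = 0x56
  '5' = 0x35 → acc = 0x63
Checksum = 0x63.

63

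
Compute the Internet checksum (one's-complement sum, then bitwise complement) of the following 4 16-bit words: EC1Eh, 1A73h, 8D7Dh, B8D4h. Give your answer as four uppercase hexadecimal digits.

One's-complement addition (fold any carry out of bit 15 back into bit 0):
  0xEC1E + 0x1A73 = 0x10691 → wrap carry → 0x0692
  0x0692 + 0x8D7D = 0x0940F
  0x940F + 0xB8D4 = 0x14CE3 → wrap carry → 0x4CE4
One's-complement sum = 0x4CE4.
Checksum = ~0x4CE4 & 0xFFFF = 0xB31B.

B31B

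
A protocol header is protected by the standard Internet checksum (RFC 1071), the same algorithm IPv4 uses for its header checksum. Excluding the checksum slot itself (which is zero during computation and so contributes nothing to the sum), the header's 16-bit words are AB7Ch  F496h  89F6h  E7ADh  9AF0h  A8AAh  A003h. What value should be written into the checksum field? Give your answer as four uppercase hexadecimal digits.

One's-complement addition (fold any carry out of bit 15 back into bit 0):
  0xAB7C + 0xF496 = 0x1A012 → wrap carry → 0xA013
  0xA013 + 0x89F6 = 0x12A09 → wrap carry → 0x2A0A
  0x2A0A + 0xE7AD = 0x111B7 → wrap carry → 0x11B8
  0x11B8 + 0x9AF0 = 0x0ACA8
  0xACA8 + 0xA8AA = 0x15552 → wrap carry → 0x5553
  0x5553 + 0xA003 = 0x0F556
One's-complement sum = 0xF556.
Checksum = ~0xF556 & 0xFFFF = 0x0AA9.

0AA9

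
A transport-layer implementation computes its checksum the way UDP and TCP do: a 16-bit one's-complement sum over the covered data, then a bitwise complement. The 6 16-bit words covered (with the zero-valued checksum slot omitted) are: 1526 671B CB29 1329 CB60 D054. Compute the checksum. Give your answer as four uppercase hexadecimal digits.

One's-complement addition (fold any carry out of bit 15 back into bit 0):
  0x1526 + 0x671B = 0x07C41
  0x7C41 + 0xCB29 = 0x1476A → wrap carry → 0x476B
  0x476B + 0x1329 = 0x05A94
  0x5A94 + 0xCB60 = 0x125F4 → wrap carry → 0x25F5
  0x25F5 + 0xD054 = 0x0F649
One's-complement sum = 0xF649.
Checksum = ~0xF649 & 0xFFFF = 0x09B6.

09B6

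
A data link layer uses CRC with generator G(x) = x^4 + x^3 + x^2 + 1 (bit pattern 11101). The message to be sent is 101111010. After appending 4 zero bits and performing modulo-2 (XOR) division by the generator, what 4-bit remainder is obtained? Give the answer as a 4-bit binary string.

Append 4 zeros: 1011110100000. Divide by 11101 (XOR where the leading bit is 1):
  pos 0: 10111 XOR 11101 = 01010
  pos 1: 10101 XOR 11101 = 01000
  pos 2: 10000 XOR 11101 = 01101
  pos 3: 11011 XOR 11101 = 00110
  pos 5: 11000 XOR 11101 = 00101
  pos 7: 10100 XOR 11101 = 01001
  pos 8: 10010 XOR 11101 = 01111
Remainder (last 4 bits) = 1111. This is the CRC / FCS.

1111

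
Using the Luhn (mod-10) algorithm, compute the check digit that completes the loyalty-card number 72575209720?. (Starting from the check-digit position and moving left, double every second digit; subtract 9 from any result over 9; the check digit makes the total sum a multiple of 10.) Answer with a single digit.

6

Partial digits right→left: 0 2 7 9 0 2 5 7 5 2 7
Double every second digit counting from the check-digit position (so the 1st, 3rd, 5th, ... of the partial from the right).
  doubled (with −9 where >9): 0 5 0 1 1 5 → sum 12
  kept as-is: 2 9 2 7 2 → sum 22
Total = 12 + 22 = 34.
Check digit = (10 − (34 mod 10)) mod 10 = 6.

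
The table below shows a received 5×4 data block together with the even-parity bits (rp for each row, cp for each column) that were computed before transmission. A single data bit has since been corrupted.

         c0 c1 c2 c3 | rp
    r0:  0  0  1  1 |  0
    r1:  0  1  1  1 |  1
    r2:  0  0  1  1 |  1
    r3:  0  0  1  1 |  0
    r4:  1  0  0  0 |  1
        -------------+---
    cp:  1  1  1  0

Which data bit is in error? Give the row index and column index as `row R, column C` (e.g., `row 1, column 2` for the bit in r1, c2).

row 2, column 2

Recompute each row's even parity and compare to rp:
  r0: data parity 0, sent rp 0 → ok
  r1: data parity 1, sent rp 1 → ok
  r2: data parity 0, sent rp 1 → mismatch
  r3: data parity 0, sent rp 0 → ok
  r4: data parity 1, sent rp 1 → ok
Recompute each column's even parity and compare to cp:
  c0: data parity 1, sent cp 1 → ok
  c1: data parity 1, sent cp 1 → ok
  c2: data parity 0, sent cp 1 → mismatch
  c3: data parity 0, sent cp 0 → ok
Exactly one row (r2) and one column (c2) fail → the flipped bit is at their intersection.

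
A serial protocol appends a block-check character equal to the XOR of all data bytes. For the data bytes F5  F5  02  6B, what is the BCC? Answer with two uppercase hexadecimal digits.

69

XOR the bytes together:
  start with 0xF5
  0xF5 ⊕ 0xF5 = 0x00
  0x00 ⊕ 0x02 = 0x02
  0x02 ⊕ 0x6B = 0x69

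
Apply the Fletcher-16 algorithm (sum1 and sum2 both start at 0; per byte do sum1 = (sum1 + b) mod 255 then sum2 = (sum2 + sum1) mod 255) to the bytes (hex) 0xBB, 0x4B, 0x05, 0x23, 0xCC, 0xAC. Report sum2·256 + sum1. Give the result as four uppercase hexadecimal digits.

Running sums (mod 255):
  after byte 0 (0xBB): sum1=187, sum2=187
  after byte 1 (0x4B): sum1=7, sum2=194
  after byte 2 (0x05): sum1=12, sum2=206
  after byte 3 (0x23): sum1=47, sum2=253
  after byte 4 (0xCC): sum1=251, sum2=249
  after byte 5 (0xAC): sum1=168, sum2=162
Checksum = sum2·256 + sum1 = 162·256 + 168 = 41640 = 0xA2A8.

A2A8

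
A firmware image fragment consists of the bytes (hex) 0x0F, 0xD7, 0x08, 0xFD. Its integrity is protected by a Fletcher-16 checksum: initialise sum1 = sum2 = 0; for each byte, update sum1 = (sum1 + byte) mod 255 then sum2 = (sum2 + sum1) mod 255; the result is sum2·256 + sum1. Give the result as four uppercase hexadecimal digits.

D1EC

Running sums (mod 255):
  after byte 0 (0x0F): sum1=15, sum2=15
  after byte 1 (0xD7): sum1=230, sum2=245
  after byte 2 (0x08): sum1=238, sum2=228
  after byte 3 (0xFD): sum1=236, sum2=209
Checksum = sum2·256 + sum1 = 209·256 + 236 = 53740 = 0xD1EC.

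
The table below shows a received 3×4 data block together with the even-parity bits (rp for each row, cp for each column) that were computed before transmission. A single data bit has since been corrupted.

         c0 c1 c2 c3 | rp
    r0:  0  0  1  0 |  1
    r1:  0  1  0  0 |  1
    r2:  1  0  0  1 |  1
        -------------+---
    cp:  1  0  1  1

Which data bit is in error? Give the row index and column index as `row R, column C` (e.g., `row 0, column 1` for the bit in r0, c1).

row 2, column 1

Recompute each row's even parity and compare to rp:
  r0: data parity 1, sent rp 1 → ok
  r1: data parity 1, sent rp 1 → ok
  r2: data parity 0, sent rp 1 → mismatch
Recompute each column's even parity and compare to cp:
  c0: data parity 1, sent cp 1 → ok
  c1: data parity 1, sent cp 0 → mismatch
  c2: data parity 1, sent cp 1 → ok
  c3: data parity 1, sent cp 1 → ok
Exactly one row (r2) and one column (c1) fail → the flipped bit is at their intersection.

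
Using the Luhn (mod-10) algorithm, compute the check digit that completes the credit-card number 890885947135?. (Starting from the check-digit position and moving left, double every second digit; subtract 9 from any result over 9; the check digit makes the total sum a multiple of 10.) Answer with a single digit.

7

Partial digits right→left: 5 3 1 7 4 9 5 8 8 0 9 8
Double every second digit counting from the check-digit position (so the 1st, 3rd, 5th, ... of the partial from the right).
  doubled (with −9 where >9): 1 2 8 1 7 9 → sum 28
  kept as-is: 3 7 9 8 0 8 → sum 35
Total = 28 + 35 = 63.
Check digit = (10 − (63 mod 10)) mod 10 = 7.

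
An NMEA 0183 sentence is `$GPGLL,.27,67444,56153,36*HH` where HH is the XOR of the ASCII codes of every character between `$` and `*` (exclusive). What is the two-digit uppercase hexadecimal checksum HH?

XOR the ASCII codes of the payload characters:
  'G' = 0x47 → acc = 0x47
  'P' = 0x50 → acc = 0x17
  'G' = 0x47 → acc = 0x50
  'L' = 0x4C → acc = 0x1C
  'L' = 0x4C → acc = 0x50
  ',' = 0x2C → acc = 0x7C
  '.' = 0x2E → acc = 0x52
  '2' = 0x32 → acc = 0x60
  '7' = 0x37 → acc = 0x57
  ',' = 0x2C → acc = 0x7B
  '6' = 0x36 → acc = 0x4D
  '7' = 0x37 → acc = 0x7A
  '4' = 0x34 → acc = 0x4E
  '4' = 0x34 → acc = 0x7A
  '4' = 0x34 → acc = 0x4E
  ',' = 0x2C → acc = 0x62
  '5' = 0x35 → acc = 0x57
  '6' = 0x36 → acc = 0x61
  '1' = 0x31 → acc = 0x50
  '5' = 0x35 → acc = 0x65
  '3' = 0x33 → acc = 0x56
  ',' = 0x2C → acc = 0x7A
  '3' = 0x33 → acc = 0x49
  '6' = 0x36 → acc = 0x7F
Checksum = 0x7F.

7F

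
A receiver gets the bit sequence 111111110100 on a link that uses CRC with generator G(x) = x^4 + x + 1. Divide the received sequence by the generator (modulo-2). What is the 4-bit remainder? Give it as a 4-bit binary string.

Modulo-2 division of 111111110100 by 10011:
  pos 0: 11111 XOR 10011 = 01100
  pos 1: 11001 XOR 10011 = 01010
  pos 2: 10101 XOR 10011 = 00110
  pos 4: 11010 XOR 10011 = 01001
  pos 5: 10011 XOR 10011 = 00000
Remainder = 0000 (zero — the frame passes the CRC check).

0000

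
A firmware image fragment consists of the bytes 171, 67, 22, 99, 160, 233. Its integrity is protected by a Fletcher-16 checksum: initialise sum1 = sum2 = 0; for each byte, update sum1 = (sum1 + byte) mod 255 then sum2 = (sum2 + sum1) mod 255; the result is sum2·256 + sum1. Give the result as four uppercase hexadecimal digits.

04F2

Running sums (mod 255):
  after byte 0 (171): sum1=171, sum2=171
  after byte 1 (67): sum1=238, sum2=154
  after byte 2 (22): sum1=5, sum2=159
  after byte 3 (99): sum1=104, sum2=8
  after byte 4 (160): sum1=9, sum2=17
  after byte 5 (233): sum1=242, sum2=4
Checksum = sum2·256 + sum1 = 4·256 + 242 = 1266 = 0x04F2.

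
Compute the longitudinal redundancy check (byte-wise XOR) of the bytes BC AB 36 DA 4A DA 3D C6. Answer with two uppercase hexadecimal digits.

XOR the bytes together:
  start with 0xBC
  0xBC ⊕ 0xAB = 0x17
  0x17 ⊕ 0x36 = 0x21
  0x21 ⊕ 0xDA = 0xFB
  0xFB ⊕ 0x4A = 0xB1
  0xB1 ⊕ 0xDA = 0x6B
  0x6B ⊕ 0x3D = 0x56
  0x56 ⊕ 0xC6 = 0x90

90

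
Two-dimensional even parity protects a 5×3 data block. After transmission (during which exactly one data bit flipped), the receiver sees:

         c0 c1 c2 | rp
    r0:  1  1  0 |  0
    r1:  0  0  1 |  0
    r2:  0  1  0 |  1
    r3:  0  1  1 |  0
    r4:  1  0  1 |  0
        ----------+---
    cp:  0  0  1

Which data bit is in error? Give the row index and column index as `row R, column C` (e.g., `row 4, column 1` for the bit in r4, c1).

row 1, column 1

Recompute each row's even parity and compare to rp:
  r0: data parity 0, sent rp 0 → ok
  r1: data parity 1, sent rp 0 → mismatch
  r2: data parity 1, sent rp 1 → ok
  r3: data parity 0, sent rp 0 → ok
  r4: data parity 0, sent rp 0 → ok
Recompute each column's even parity and compare to cp:
  c0: data parity 0, sent cp 0 → ok
  c1: data parity 1, sent cp 0 → mismatch
  c2: data parity 1, sent cp 1 → ok
Exactly one row (r1) and one column (c1) fail → the flipped bit is at their intersection.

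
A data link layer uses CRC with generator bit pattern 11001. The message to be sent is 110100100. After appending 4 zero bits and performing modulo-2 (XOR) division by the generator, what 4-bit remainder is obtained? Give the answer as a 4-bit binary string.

Append 4 zeros: 1101001000000. Divide by 11001 (XOR where the leading bit is 1):
  pos 0: 11010 XOR 11001 = 00011
  pos 3: 11010 XOR 11001 = 00011
  pos 6: 11000 XOR 11001 = 00001
Remainder (last 4 bits) = 0100. This is the CRC / FCS.

0100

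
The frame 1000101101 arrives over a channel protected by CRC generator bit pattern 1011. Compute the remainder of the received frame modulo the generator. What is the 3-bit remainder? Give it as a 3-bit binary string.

101

Modulo-2 division of 1000101101 by 1011:
  pos 0: 1000 XOR 1011 = 0011
  pos 2: 1110 XOR 1011 = 0101
  pos 3: 1011 XOR 1011 = 0000
Remainder = 101 (nonzero — an error is detected).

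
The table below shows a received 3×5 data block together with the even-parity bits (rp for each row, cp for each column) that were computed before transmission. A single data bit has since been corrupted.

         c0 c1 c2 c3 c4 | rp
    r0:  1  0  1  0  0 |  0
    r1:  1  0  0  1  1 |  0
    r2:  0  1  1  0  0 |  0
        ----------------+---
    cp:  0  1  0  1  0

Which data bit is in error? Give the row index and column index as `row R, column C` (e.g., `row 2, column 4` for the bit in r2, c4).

row 1, column 4

Recompute each row's even parity and compare to rp:
  r0: data parity 0, sent rp 0 → ok
  r1: data parity 1, sent rp 0 → mismatch
  r2: data parity 0, sent rp 0 → ok
Recompute each column's even parity and compare to cp:
  c0: data parity 0, sent cp 0 → ok
  c1: data parity 1, sent cp 1 → ok
  c2: data parity 0, sent cp 0 → ok
  c3: data parity 1, sent cp 1 → ok
  c4: data parity 1, sent cp 0 → mismatch
Exactly one row (r1) and one column (c4) fail → the flipped bit is at their intersection.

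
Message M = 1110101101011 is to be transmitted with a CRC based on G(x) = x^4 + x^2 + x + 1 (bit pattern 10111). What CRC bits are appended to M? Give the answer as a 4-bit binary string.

Append 4 zeros: 11101011010110000. Divide by 10111 (XOR where the leading bit is 1):
  pos 0: 11101 XOR 10111 = 01010
  pos 1: 10100 XOR 10111 = 00011
  pos 4: 11110 XOR 10111 = 01001
  pos 5: 10011 XOR 10111 = 00100
  pos 7: 10001 XOR 10111 = 00110
  pos 9: 11010 XOR 10111 = 01101
  pos 10: 11010 XOR 10111 = 01101
  pos 11: 11010 XOR 10111 = 01101
  pos 12: 11010 XOR 10111 = 01101
Remainder (last 4 bits) = 1101. This is the CRC / FCS.

1101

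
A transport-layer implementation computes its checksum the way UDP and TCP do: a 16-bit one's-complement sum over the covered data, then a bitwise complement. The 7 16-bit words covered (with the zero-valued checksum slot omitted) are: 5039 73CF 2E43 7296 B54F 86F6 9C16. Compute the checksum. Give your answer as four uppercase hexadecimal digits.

One's-complement addition (fold any carry out of bit 15 back into bit 0):
  0x5039 + 0x73CF = 0x0C408
  0xC408 + 0x2E43 = 0x0F24B
  0xF24B + 0x7296 = 0x164E1 → wrap carry → 0x64E2
  0x64E2 + 0xB54F = 0x11A31 → wrap carry → 0x1A32
  0x1A32 + 0x86F6 = 0x0A128
  0xA128 + 0x9C16 = 0x13D3E → wrap carry → 0x3D3F
One's-complement sum = 0x3D3F.
Checksum = ~0x3D3F & 0xFFFF = 0xC2C0.

C2C0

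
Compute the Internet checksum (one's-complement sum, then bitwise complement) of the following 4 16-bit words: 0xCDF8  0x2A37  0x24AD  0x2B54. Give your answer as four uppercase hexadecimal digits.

B7CE

One's-complement addition (fold any carry out of bit 15 back into bit 0):
  0xCDF8 + 0x2A37 = 0x0F82F
  0xF82F + 0x24AD = 0x11CDC → wrap carry → 0x1CDD
  0x1CDD + 0x2B54 = 0x04831
One's-complement sum = 0x4831.
Checksum = ~0x4831 & 0xFFFF = 0xB7CE.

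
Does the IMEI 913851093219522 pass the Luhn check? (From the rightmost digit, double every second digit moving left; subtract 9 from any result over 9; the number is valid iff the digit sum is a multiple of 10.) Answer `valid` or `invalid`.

From the right, keep odd positions and double even positions (subtract 9 from any doubled value over 9):
  doubled (positions 2,4,...): 4 9 4 9 2 7 2 → sum 37
  kept (positions 1,3,...): 2 5 1 3 0 5 3 9 → sum 28
Total = 65.
65 mod 10 = 5, so the number is invalid.

invalid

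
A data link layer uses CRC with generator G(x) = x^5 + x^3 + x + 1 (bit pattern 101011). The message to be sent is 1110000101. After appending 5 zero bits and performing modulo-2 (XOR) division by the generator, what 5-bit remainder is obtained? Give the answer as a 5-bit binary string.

Append 5 zeros: 111000010100000. Divide by 101011 (XOR where the leading bit is 1):
  pos 0: 111000 XOR 101011 = 010011
  pos 1: 100110 XOR 101011 = 001101
  pos 3: 110110 XOR 101011 = 011101
  pos 4: 111011 XOR 101011 = 010000
  pos 5: 100000 XOR 101011 = 001011
  pos 7: 101100 XOR 101011 = 000111
Remainder (last 5 bits) = 11100. This is the CRC / FCS.

11100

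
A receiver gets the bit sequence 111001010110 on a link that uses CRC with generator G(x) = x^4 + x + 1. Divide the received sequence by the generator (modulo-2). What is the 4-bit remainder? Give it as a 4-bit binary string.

1010

Modulo-2 division of 111001010110 by 10011:
  pos 0: 11100 XOR 10011 = 01111
  pos 1: 11111 XOR 10011 = 01100
  pos 2: 11000 XOR 10011 = 01011
  pos 3: 10111 XOR 10011 = 00100
  pos 5: 10001 XOR 10011 = 00010
Remainder = 1010 (nonzero — an error is detected).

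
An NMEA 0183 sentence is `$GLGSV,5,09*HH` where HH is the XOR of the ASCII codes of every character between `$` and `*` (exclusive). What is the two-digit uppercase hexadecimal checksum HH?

XOR the ASCII codes of the payload characters:
  'G' = 0x47 → acc = 0x47
  'L' = 0x4C → acc = 0x0B
  'G' = 0x47 → acc = 0x4C
  'S' = 0x53 → acc = 0x1F
  'V' = 0x56 → acc = 0x49
  ',' = 0x2C → acc = 0x65
  '5' = 0x35 → acc = 0x50
  ',' = 0x2C → acc = 0x7C
  '0' = 0x30 → acc = 0x4C
  '9' = 0x39 → acc = 0x75
Checksum = 0x75.

75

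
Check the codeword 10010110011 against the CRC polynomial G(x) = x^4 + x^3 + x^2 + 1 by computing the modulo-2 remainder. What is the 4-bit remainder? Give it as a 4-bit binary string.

0000

Modulo-2 division of 10010110011 by 11101:
  pos 0: 10010 XOR 11101 = 01111
  pos 1: 11111 XOR 11101 = 00010
  pos 4: 10100 XOR 11101 = 01001
  pos 5: 10011 XOR 11101 = 01110
  pos 6: 11101 XOR 11101 = 00000
Remainder = 0000 (zero — the frame passes the CRC check).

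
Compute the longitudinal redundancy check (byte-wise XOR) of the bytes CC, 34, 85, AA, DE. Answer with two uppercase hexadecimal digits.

09

XOR the bytes together:
  start with 0xCC
  0xCC ⊕ 0x34 = 0xF8
  0xF8 ⊕ 0x85 = 0x7D
  0x7D ⊕ 0xAA = 0xD7
  0xD7 ⊕ 0xDE = 0x09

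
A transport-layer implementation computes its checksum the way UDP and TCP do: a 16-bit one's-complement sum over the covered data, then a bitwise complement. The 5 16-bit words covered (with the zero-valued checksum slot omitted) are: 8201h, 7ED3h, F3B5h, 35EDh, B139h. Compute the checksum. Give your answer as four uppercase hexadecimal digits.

244E

One's-complement addition (fold any carry out of bit 15 back into bit 0):
  0x8201 + 0x7ED3 = 0x100D4 → wrap carry → 0x00D5
  0x00D5 + 0xF3B5 = 0x0F48A
  0xF48A + 0x35ED = 0x12A77 → wrap carry → 0x2A78
  0x2A78 + 0xB139 = 0x0DBB1
One's-complement sum = 0xDBB1.
Checksum = ~0xDBB1 & 0xFFFF = 0x244E.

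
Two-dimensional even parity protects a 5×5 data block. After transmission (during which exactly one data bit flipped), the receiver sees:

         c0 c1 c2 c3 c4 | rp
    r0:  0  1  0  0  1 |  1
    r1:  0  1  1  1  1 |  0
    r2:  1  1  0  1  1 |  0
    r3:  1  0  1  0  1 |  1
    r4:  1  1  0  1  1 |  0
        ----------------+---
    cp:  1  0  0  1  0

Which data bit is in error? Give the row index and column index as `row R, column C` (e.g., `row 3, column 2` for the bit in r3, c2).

Recompute each row's even parity and compare to rp:
  r0: data parity 0, sent rp 1 → mismatch
  r1: data parity 0, sent rp 0 → ok
  r2: data parity 0, sent rp 0 → ok
  r3: data parity 1, sent rp 1 → ok
  r4: data parity 0, sent rp 0 → ok
Recompute each column's even parity and compare to cp:
  c0: data parity 1, sent cp 1 → ok
  c1: data parity 0, sent cp 0 → ok
  c2: data parity 0, sent cp 0 → ok
  c3: data parity 1, sent cp 1 → ok
  c4: data parity 1, sent cp 0 → mismatch
Exactly one row (r0) and one column (c4) fail → the flipped bit is at their intersection.

row 0, column 4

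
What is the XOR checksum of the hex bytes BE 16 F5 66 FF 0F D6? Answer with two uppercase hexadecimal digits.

1D

XOR the bytes together:
  start with 0xBE
  0xBE ⊕ 0x16 = 0xA8
  0xA8 ⊕ 0xF5 = 0x5D
  0x5D ⊕ 0x66 = 0x3B
  0x3B ⊕ 0xFF = 0xC4
  0xC4 ⊕ 0x0F = 0xCB
  0xCB ⊕ 0xD6 = 0x1D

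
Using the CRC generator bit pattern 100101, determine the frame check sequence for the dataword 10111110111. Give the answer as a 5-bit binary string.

11010

Append 5 zeros: 1011111011100000. Divide by 100101 (XOR where the leading bit is 1):
  pos 0: 101111 XOR 100101 = 001010
  pos 2: 101010 XOR 100101 = 001111
  pos 4: 111111 XOR 100101 = 011010
  pos 5: 110101 XOR 100101 = 010000
  pos 6: 100000 XOR 100101 = 000101
  pos 9: 101000 XOR 100101 = 001101
Remainder (last 5 bits) = 11010. This is the CRC / FCS.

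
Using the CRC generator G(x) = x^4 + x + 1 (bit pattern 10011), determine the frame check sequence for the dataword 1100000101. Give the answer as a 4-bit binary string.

1101

Append 4 zeros: 11000001010000. Divide by 10011 (XOR where the leading bit is 1):
  pos 0: 11000 XOR 10011 = 01011
  pos 1: 10110 XOR 10011 = 00101
  pos 3: 10101 XOR 10011 = 00110
  pos 5: 11001 XOR 10011 = 01010
  pos 6: 10100 XOR 10011 = 00111
  pos 8: 11100 XOR 10011 = 01111
  pos 9: 11110 XOR 10011 = 01101
Remainder (last 4 bits) = 1101. This is the CRC / FCS.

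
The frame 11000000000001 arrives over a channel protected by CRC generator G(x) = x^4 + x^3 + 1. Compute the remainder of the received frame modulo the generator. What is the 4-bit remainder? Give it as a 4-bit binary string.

0100

Modulo-2 division of 11000000000001 by 11001:
  pos 0: 11000 XOR 11001 = 00001
  pos 4: 10000 XOR 11001 = 01001
  pos 5: 10010 XOR 11001 = 01011
  pos 6: 10110 XOR 11001 = 01111
  pos 7: 11110 XOR 11001 = 00111
  pos 9: 11101 XOR 11001 = 00100
Remainder = 0100 (nonzero — an error is detected).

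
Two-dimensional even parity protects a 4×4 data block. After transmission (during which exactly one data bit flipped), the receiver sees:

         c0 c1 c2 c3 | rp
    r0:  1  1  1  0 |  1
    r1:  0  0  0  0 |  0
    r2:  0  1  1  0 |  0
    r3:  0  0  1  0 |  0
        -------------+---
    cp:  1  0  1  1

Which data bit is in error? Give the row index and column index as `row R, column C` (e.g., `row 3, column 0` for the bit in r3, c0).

Recompute each row's even parity and compare to rp:
  r0: data parity 1, sent rp 1 → ok
  r1: data parity 0, sent rp 0 → ok
  r2: data parity 0, sent rp 0 → ok
  r3: data parity 1, sent rp 0 → mismatch
Recompute each column's even parity and compare to cp:
  c0: data parity 1, sent cp 1 → ok
  c1: data parity 0, sent cp 0 → ok
  c2: data parity 1, sent cp 1 → ok
  c3: data parity 0, sent cp 1 → mismatch
Exactly one row (r3) and one column (c3) fail → the flipped bit is at their intersection.

row 3, column 3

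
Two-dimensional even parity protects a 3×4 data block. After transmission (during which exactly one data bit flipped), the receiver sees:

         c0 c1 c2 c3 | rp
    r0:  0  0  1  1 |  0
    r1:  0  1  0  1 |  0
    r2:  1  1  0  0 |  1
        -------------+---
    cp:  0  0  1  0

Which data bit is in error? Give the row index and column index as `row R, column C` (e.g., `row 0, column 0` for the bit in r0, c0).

Recompute each row's even parity and compare to rp:
  r0: data parity 0, sent rp 0 → ok
  r1: data parity 0, sent rp 0 → ok
  r2: data parity 0, sent rp 1 → mismatch
Recompute each column's even parity and compare to cp:
  c0: data parity 1, sent cp 0 → mismatch
  c1: data parity 0, sent cp 0 → ok
  c2: data parity 1, sent cp 1 → ok
  c3: data parity 0, sent cp 0 → ok
Exactly one row (r2) and one column (c0) fail → the flipped bit is at their intersection.

row 2, column 0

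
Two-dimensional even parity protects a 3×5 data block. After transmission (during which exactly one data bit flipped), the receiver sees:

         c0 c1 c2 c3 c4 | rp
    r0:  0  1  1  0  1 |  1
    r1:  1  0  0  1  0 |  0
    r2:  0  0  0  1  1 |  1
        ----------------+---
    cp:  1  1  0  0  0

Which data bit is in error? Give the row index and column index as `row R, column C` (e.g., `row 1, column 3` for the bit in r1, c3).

row 2, column 2

Recompute each row's even parity and compare to rp:
  r0: data parity 1, sent rp 1 → ok
  r1: data parity 0, sent rp 0 → ok
  r2: data parity 0, sent rp 1 → mismatch
Recompute each column's even parity and compare to cp:
  c0: data parity 1, sent cp 1 → ok
  c1: data parity 1, sent cp 1 → ok
  c2: data parity 1, sent cp 0 → mismatch
  c3: data parity 0, sent cp 0 → ok
  c4: data parity 0, sent cp 0 → ok
Exactly one row (r2) and one column (c2) fail → the flipped bit is at their intersection.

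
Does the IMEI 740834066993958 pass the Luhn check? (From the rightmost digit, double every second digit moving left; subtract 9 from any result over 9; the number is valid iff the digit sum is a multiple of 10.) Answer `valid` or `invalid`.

From the right, keep odd positions and double even positions (subtract 9 from any doubled value over 9):
  doubled (positions 2,4,...): 1 6 9 3 8 7 8 → sum 42
  kept (positions 1,3,...): 8 9 9 6 0 3 0 7 → sum 42
Total = 84.
84 mod 10 = 4, so the number is invalid.

invalid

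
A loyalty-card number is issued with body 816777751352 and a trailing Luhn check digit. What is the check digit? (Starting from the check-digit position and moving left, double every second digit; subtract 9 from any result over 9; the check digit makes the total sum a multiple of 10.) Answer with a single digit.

3

Partial digits right→left: 2 5 3 1 5 7 7 7 7 6 1 8
Double every second digit counting from the check-digit position (so the 1st, 3rd, 5th, ... of the partial from the right).
  doubled (with −9 where >9): 4 6 1 5 5 2 → sum 23
  kept as-is: 5 1 7 7 6 8 → sum 34
Total = 23 + 34 = 57.
Check digit = (10 − (57 mod 10)) mod 10 = 3.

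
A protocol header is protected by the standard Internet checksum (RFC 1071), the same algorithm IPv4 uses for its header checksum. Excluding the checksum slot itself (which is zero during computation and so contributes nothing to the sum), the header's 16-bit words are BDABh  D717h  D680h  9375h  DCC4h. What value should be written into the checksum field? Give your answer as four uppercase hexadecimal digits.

One's-complement addition (fold any carry out of bit 15 back into bit 0):
  0xBDAB + 0xD717 = 0x194C2 → wrap carry → 0x94C3
  0x94C3 + 0xD680 = 0x16B43 → wrap carry → 0x6B44
  0x6B44 + 0x9375 = 0x0FEB9
  0xFEB9 + 0xDCC4 = 0x1DB7D → wrap carry → 0xDB7E
One's-complement sum = 0xDB7E.
Checksum = ~0xDB7E & 0xFFFF = 0x2481.

2481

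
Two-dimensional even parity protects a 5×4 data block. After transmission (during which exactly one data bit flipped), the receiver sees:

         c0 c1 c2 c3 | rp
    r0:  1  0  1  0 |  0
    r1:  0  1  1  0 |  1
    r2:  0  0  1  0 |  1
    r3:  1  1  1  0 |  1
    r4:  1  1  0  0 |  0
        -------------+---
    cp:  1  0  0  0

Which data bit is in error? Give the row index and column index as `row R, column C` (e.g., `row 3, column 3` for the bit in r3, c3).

Recompute each row's even parity and compare to rp:
  r0: data parity 0, sent rp 0 → ok
  r1: data parity 0, sent rp 1 → mismatch
  r2: data parity 1, sent rp 1 → ok
  r3: data parity 1, sent rp 1 → ok
  r4: data parity 0, sent rp 0 → ok
Recompute each column's even parity and compare to cp:
  c0: data parity 1, sent cp 1 → ok
  c1: data parity 1, sent cp 0 → mismatch
  c2: data parity 0, sent cp 0 → ok
  c3: data parity 0, sent cp 0 → ok
Exactly one row (r1) and one column (c1) fail → the flipped bit is at their intersection.

row 1, column 1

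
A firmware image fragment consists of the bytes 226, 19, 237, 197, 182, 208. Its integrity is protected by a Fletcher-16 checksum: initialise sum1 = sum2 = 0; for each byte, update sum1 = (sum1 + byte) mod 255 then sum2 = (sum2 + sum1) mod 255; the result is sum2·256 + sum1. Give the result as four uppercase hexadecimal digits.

F731

Running sums (mod 255):
  after byte 0 (226): sum1=226, sum2=226
  after byte 1 (19): sum1=245, sum2=216
  after byte 2 (237): sum1=227, sum2=188
  after byte 3 (197): sum1=169, sum2=102
  after byte 4 (182): sum1=96, sum2=198
  after byte 5 (208): sum1=49, sum2=247
Checksum = sum2·256 + sum1 = 247·256 + 49 = 63281 = 0xF731.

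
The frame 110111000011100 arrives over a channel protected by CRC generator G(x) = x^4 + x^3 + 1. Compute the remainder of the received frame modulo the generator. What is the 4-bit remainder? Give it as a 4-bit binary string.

1101

Modulo-2 division of 110111000011100 by 11001:
  pos 0: 11011 XOR 11001 = 00010
  pos 3: 10100 XOR 11001 = 01101
  pos 4: 11010 XOR 11001 = 00011
  pos 7: 11011 XOR 11001 = 00010
  pos 10: 10100 XOR 11001 = 01101
Remainder = 1101 (nonzero — an error is detected).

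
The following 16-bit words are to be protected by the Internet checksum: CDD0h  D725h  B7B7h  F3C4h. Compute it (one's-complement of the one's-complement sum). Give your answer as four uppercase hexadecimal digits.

One's-complement addition (fold any carry out of bit 15 back into bit 0):
  0xCDD0 + 0xD725 = 0x1A4F5 → wrap carry → 0xA4F6
  0xA4F6 + 0xB7B7 = 0x15CAD → wrap carry → 0x5CAE
  0x5CAE + 0xF3C4 = 0x15072 → wrap carry → 0x5073
One's-complement sum = 0x5073.
Checksum = ~0x5073 & 0xFFFF = 0xAF8C.

AF8C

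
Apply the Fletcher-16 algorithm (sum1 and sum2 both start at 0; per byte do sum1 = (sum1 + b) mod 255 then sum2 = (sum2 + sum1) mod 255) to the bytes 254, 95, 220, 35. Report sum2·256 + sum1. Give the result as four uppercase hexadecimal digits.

F65E

Running sums (mod 255):
  after byte 0 (254): sum1=254, sum2=254
  after byte 1 (95): sum1=94, sum2=93
  after byte 2 (220): sum1=59, sum2=152
  after byte 3 (35): sum1=94, sum2=246
Checksum = sum2·256 + sum1 = 246·256 + 94 = 63070 = 0xF65E.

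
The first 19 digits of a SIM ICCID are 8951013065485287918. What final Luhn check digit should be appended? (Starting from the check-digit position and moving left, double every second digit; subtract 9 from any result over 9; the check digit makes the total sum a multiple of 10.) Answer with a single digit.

7

Partial digits right→left: 8 1 9 7 8 2 5 8 4 5 6 0 3 1 0 1 5 9 8
Double every second digit counting from the check-digit position (so the 1st, 3rd, 5th, ... of the partial from the right).
  doubled (with −9 where >9): 7 9 7 1 8 3 6 0 1 7 → sum 49
  kept as-is: 1 7 2 8 5 0 1 1 9 → sum 34
Total = 49 + 34 = 83.
Check digit = (10 − (83 mod 10)) mod 10 = 7.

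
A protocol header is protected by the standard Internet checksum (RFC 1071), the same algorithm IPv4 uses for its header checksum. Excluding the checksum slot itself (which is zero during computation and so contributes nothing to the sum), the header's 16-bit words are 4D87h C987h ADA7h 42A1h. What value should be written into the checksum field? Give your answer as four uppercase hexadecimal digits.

One's-complement addition (fold any carry out of bit 15 back into bit 0):
  0x4D87 + 0xC987 = 0x1170E → wrap carry → 0x170F
  0x170F + 0xADA7 = 0x0C4B6
  0xC4B6 + 0x42A1 = 0x10757 → wrap carry → 0x0758
One's-complement sum = 0x0758.
Checksum = ~0x0758 & 0xFFFF = 0xF8A7.

F8A7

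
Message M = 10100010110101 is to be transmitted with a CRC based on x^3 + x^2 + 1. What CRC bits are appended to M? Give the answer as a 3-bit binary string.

Append 3 zeros: 10100010110101000. Divide by 1101 (XOR where the leading bit is 1):
  pos 0: 1010 XOR 1101 = 0111
  pos 1: 1110 XOR 1101 = 0011
  pos 3: 1101 XOR 1101 = 0000
  pos 8: 1101 XOR 1101 = 0000
  pos 13: 1000 XOR 1101 = 0101
Remainder (last 3 bits) = 101. This is the CRC / FCS.

101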